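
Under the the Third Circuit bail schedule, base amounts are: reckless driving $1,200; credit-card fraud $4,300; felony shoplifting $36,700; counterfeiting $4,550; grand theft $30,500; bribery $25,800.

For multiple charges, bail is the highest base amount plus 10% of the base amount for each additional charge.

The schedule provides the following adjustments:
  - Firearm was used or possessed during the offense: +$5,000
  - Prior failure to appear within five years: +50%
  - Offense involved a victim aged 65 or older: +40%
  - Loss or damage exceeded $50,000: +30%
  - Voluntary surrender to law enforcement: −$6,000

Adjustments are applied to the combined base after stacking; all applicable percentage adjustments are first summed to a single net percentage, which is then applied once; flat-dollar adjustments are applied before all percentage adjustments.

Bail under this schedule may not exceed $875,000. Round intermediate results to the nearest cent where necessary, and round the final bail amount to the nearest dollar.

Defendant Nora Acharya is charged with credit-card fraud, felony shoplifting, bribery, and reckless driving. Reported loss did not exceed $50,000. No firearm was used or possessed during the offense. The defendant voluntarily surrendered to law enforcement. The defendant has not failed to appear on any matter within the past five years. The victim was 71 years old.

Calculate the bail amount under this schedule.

Base amounts from the schedule: credit-card fraud $4,300; felony shoplifting $36,700; bribery $25,800; reckless driving $1,200.
Stacking rule: highest base plus 10% of each additional charge. Highest is felony shoplifting at $36,700. Additional: $4,300 × 10% = $430; $25,800 × 10% = $2,580; $1,200 × 10% = $120. Combined base = $36,700 + $3,130 = $39,830.
Voluntary surrender to law enforcement (−$6,000 flat): $39,830 − $6,000 = $33,830.
Offense involved a victim aged 65 or older (+40%): $33,830 × 1.4 = $47,362.
$47,362 is within the $875,000 maximum.

$47,362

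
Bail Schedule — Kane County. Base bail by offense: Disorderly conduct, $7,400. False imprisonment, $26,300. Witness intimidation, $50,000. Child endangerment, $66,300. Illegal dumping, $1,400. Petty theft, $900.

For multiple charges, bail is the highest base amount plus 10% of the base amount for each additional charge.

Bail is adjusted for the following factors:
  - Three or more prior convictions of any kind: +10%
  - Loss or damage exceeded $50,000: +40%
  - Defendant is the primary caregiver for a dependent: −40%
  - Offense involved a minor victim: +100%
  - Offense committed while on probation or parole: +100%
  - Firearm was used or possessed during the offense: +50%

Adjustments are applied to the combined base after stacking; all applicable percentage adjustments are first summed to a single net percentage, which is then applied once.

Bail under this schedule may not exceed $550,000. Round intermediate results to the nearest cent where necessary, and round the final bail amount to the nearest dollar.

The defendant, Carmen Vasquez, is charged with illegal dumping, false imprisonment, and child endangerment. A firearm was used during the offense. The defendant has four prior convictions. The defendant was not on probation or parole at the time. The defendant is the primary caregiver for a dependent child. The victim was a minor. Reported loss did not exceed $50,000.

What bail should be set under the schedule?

$151,954

Base amounts from the schedule: illegal dumping $1,400; false imprisonment $26,300; child endangerment $66,300.
Stacking rule: highest base plus 10% of each additional charge. Highest is child endangerment at $66,300. Additional: $1,400 × 10% = $140; $26,300 × 10% = $2,630. Combined base = $66,300 + $2,770 = $69,070.
Net percentage adjustment: +10% −40% +100% +50% = +120%. $69,070 × 2.2 = $151,954.
$151,954 is within the $550,000 maximum.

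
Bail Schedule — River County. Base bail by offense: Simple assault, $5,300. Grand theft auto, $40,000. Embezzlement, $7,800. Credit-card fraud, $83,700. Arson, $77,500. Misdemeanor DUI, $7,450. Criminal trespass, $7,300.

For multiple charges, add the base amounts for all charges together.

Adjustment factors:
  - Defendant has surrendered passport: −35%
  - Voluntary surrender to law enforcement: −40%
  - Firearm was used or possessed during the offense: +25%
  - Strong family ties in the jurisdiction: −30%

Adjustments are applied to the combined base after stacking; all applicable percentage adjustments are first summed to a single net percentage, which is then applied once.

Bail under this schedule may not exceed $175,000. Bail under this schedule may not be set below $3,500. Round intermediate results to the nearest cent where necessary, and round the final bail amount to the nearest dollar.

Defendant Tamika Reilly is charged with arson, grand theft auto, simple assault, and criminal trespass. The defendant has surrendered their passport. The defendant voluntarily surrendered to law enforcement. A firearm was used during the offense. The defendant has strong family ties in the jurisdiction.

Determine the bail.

$26,020

Base amounts from the schedule: arson $77,500; grand theft auto $40,000; simple assault $5,300; criminal trespass $7,300.
Stacking rule: sum of all bases. $77,500 + $40,000 + $5,300 + $7,300 = $130,100.
Net percentage adjustment: −35% −40% +25% −30% = −80%. $130,100 × 0.2 = $26,020.
$26,020 is within the $175,000 maximum.
$26,020 is at or above the $3,500 minimum.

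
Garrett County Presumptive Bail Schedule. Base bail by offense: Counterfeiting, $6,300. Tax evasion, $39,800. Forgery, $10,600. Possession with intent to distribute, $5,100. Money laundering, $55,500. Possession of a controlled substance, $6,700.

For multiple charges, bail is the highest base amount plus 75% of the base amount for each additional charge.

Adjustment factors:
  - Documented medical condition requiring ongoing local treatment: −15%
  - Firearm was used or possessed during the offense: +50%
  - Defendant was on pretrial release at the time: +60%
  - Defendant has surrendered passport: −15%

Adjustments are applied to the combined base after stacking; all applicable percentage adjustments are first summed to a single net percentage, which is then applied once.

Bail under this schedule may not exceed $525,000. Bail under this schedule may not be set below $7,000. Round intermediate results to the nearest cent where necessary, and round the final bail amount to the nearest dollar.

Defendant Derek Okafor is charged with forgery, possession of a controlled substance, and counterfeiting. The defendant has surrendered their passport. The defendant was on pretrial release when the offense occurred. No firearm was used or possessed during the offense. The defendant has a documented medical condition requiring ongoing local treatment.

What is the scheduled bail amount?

Base amounts from the schedule: forgery $10,600; possession of a controlled substance $6,700; counterfeiting $6,300.
Stacking rule: highest base plus 75% of each additional charge. Highest is forgery at $10,600. Additional: $6,700 × 75% = $5,025; $6,300 × 75% = $4,725. Combined base = $10,600 + $9,750 = $20,350.
Net percentage adjustment: −15% +60% −15% = +30%. $20,350 × 1.3 = $26,455.
$26,455 is within the $525,000 maximum.
$26,455 is at or above the $7,000 minimum.

$26,455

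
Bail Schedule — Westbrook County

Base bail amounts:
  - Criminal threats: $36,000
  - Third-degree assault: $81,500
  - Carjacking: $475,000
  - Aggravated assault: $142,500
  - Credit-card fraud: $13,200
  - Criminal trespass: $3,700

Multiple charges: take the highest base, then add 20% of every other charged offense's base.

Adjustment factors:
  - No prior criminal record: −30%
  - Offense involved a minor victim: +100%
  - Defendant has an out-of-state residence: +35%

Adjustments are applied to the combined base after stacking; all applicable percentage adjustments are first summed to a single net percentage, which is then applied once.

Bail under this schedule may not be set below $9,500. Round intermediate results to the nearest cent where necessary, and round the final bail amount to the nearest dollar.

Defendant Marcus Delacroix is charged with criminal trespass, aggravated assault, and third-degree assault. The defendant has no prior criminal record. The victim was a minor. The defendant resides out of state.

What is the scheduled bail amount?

$327,057

Base amounts from the schedule: criminal trespass $3,700; aggravated assault $142,500; third-degree assault $81,500.
Stacking rule: highest base plus 20% of each additional charge. Highest is aggravated assault at $142,500. Additional: $3,700 × 20% = $740; $81,500 × 20% = $16,300. Combined base = $142,500 + $17,040 = $159,540.
Net percentage adjustment: −30% +100% +35% = +105%. $159,540 × 2.05 = $327,057.
$327,057 is at or above the $9,500 minimum.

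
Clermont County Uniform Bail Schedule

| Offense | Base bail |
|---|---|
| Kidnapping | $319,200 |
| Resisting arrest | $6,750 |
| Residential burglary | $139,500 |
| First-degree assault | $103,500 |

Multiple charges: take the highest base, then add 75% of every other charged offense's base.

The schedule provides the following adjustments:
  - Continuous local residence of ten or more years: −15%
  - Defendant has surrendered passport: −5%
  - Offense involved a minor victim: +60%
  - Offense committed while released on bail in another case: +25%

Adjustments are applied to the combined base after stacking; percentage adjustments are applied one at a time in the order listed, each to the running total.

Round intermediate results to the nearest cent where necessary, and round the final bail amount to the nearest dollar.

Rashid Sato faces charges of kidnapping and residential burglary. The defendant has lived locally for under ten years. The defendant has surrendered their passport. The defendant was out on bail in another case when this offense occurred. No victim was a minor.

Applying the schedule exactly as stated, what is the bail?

$503,292

Base amounts from the schedule: kidnapping $319,200; residential burglary $139,500.
Stacking rule: highest base plus 75% of each additional charge. Highest is kidnapping at $319,200. Additional: $139,500 × 75% = $104,625. Combined base = $319,200 + $104,625 = $423,825.
Defendant has surrendered passport (−5%): $423,825 × 0.95 = $402,633.75.
Offense committed while released on bail in another case (+25%): $402,633.75 × 1.25 = $503,292.19.
Rounded to the nearest dollar: $503,292.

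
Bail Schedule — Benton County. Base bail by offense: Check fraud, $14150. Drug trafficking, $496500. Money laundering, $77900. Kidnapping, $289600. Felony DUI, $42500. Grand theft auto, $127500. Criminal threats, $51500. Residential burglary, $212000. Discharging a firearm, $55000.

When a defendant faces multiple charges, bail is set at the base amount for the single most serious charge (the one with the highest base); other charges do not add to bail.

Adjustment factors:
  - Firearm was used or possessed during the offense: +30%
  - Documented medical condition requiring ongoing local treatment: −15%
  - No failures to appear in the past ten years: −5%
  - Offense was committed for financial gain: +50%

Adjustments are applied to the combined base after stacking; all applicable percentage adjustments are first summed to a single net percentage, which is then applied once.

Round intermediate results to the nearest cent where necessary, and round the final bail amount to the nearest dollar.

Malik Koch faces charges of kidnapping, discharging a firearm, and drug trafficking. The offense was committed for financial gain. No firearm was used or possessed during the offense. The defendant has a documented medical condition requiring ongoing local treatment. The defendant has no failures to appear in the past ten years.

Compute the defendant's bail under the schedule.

$645450

Base amounts from the schedule: kidnapping $289600; discharging a firearm $55000; drug trafficking $496500.
Stacking rule: use the highest base only. Highest is drug trafficking at $496500. Combined base = $496500.
Net percentage adjustment: −15% −5% +50% = +30%. $496500 × 1.3 = $645450.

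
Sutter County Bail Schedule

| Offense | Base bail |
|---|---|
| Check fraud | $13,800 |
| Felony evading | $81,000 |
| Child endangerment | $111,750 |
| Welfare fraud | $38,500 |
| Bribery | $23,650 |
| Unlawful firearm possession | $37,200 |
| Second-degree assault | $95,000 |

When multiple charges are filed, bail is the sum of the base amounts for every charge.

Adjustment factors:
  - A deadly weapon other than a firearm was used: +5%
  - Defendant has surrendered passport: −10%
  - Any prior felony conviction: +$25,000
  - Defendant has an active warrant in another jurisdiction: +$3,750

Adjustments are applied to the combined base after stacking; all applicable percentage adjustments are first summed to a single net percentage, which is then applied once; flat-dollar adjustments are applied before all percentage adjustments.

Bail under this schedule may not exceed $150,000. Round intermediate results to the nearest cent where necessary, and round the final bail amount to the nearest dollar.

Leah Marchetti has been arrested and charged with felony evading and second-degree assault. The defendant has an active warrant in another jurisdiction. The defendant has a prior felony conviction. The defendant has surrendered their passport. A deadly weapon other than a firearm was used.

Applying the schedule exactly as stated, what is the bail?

Base amounts from the schedule: felony evading $81,000; second-degree assault $95,000.
Stacking rule: sum of all bases. $81,000 + $95,000 = $176,000.
Any prior felony conviction (+$25,000 flat): $176,000 + $25,000 = $201,000.
Defendant has an active warrant in another jurisdiction (+$3,750 flat): $201,000 + $3,750 = $204,750.
Net percentage adjustment: +5% −10% = −5%. $204,750 × 0.95 = $194,512.50.
Result $194,512.50 exceeds the maximum of $150,000; bail is capped at $150,000.

$150,000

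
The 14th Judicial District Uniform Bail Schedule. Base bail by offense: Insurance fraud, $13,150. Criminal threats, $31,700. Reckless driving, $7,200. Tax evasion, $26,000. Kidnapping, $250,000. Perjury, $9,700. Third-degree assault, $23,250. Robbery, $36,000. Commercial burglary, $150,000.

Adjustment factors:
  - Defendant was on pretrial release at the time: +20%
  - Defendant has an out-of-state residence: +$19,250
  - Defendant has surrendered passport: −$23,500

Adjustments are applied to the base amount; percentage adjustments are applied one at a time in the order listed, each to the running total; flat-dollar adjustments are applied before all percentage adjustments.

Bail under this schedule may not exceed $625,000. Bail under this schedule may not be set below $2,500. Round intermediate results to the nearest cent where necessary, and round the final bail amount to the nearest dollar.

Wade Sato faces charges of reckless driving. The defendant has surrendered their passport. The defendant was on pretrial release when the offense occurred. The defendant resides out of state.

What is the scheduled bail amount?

Base amounts from the schedule: reckless driving $7,200.
Single charge. Combined base = $7,200.
Defendant has an out-of-state residence (+$19,250 flat): $7,200 + $19,250 = $26,450.
Defendant has surrendered passport (−$23,500 flat): $26,450 − $23,500 = $2,950.
Defendant was on pretrial release at the time (+20%): $2,950 × 1.2 = $3,540.
$3,540 is within the $625,000 maximum.
$3,540 is at or above the $2,500 minimum.

$3,540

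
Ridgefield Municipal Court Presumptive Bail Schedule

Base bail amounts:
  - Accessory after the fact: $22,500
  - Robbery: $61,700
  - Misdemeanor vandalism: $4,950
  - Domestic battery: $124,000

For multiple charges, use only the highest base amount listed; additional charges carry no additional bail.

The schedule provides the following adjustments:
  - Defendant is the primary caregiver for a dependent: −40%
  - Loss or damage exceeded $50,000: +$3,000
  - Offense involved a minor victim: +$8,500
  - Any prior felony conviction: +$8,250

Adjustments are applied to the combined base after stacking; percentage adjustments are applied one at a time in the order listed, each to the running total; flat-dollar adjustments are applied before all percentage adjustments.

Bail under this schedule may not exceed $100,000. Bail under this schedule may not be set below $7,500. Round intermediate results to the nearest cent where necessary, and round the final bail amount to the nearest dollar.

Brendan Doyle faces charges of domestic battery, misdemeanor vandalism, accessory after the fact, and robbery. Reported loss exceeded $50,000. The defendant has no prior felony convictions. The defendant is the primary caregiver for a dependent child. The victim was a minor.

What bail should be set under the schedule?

Base amounts from the schedule: domestic battery $124,000; misdemeanor vandalism $4,950; accessory after the fact $22,500; robbery $61,700.
Stacking rule: use the highest base only. Highest is domestic battery at $124,000. Combined base = $124,000.
Loss or damage exceeded $50,000 (+$3,000 flat): $124,000 + $3,000 = $127,000.
Offense involved a minor victim (+$8,500 flat): $127,000 + $8,500 = $135,500.
Defendant is the primary caregiver for a dependent (−40%): $135,500 × 0.6 = $81,300.
$81,300 is within the $100,000 maximum.
$81,300 is at or above the $7,500 minimum.

$81,300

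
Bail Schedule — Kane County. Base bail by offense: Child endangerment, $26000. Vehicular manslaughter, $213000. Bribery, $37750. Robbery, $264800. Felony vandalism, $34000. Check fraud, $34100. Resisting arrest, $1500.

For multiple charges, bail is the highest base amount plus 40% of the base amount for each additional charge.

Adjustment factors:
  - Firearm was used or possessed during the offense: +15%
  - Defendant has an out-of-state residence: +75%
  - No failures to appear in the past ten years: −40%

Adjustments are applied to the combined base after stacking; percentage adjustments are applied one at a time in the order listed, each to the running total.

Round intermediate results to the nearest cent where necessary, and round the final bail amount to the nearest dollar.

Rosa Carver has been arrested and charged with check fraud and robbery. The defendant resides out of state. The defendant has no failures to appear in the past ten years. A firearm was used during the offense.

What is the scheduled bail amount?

$336216

Base amounts from the schedule: check fraud $34100; robbery $264800.
Stacking rule: highest base plus 40% of each additional charge. Highest is robbery at $264800. Additional: $34100 × 40% = $13640. Combined base = $264800 + $13640 = $278440.
Firearm was used or possessed during the offense (+15%): $278440 × 1.15 = $320206.
Defendant has an out-of-state residence (+75%): $320206 × 1.75 = $560360.50.
No failures to appear in the past ten years (−40%): $560360.50 × 0.6 = $336216.30.
Rounded to the nearest dollar: $336216.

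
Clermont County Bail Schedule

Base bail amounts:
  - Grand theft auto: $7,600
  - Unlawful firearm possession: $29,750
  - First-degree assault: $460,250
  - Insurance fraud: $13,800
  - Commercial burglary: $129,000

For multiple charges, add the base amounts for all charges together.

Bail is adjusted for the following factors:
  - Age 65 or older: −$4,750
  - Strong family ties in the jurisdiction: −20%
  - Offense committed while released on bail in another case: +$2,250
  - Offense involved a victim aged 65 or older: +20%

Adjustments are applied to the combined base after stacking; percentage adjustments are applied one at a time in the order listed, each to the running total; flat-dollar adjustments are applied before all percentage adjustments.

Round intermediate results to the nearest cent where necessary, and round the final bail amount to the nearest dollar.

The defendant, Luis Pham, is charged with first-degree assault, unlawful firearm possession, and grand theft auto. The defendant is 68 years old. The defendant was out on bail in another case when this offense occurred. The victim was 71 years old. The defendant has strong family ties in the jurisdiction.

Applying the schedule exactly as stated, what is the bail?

$475,296

Base amounts from the schedule: first-degree assault $460,250; unlawful firearm possession $29,750; grand theft auto $7,600.
Stacking rule: sum of all bases. $460,250 + $29,750 + $7,600 = $497,600.
Age 65 or older (−$4,750 flat): $497,600 − $4,750 = $492,850.
Offense committed while released on bail in another case (+$2,250 flat): $492,850 + $2,250 = $495,100.
Strong family ties in the jurisdiction (−20%): $495,100 × 0.8 = $396,080.
Offense involved a victim aged 65 or older (+20%): $396,080 × 1.2 = $475,296.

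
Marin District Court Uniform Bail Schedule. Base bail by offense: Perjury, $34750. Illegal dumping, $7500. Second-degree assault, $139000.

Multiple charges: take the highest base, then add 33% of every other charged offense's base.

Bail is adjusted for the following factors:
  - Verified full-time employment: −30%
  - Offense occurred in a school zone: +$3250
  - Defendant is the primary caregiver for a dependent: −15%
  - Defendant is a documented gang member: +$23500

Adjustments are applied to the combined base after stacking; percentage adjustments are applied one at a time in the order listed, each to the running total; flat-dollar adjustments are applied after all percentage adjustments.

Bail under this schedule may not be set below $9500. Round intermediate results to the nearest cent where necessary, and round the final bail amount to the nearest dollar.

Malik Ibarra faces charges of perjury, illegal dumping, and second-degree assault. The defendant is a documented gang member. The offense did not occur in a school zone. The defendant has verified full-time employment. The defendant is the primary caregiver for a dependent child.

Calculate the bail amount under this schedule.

Base amounts from the schedule: perjury $34750; illegal dumping $7500; second-degree assault $139000.
Stacking rule: highest base plus 33% of each additional charge. Highest is second-degree assault at $139000. Additional: $34750 × 33% = $11467.50; $7500 × 33% = $2475. Combined base = $139000 + $13942.50 = $152942.50.
Verified full-time employment (−30%): $152942.50 × 0.7 = $107059.75.
Defendant is the primary caregiver for a dependent (−15%): $107059.75 × 0.85 = $91000.79.
Defendant is a documented gang member (+$23500 flat): $91000.79 + $23500 = $114500.79.
$114500.79 is at or above the $9500 minimum.
Rounded to the nearest dollar: $114501.

$114501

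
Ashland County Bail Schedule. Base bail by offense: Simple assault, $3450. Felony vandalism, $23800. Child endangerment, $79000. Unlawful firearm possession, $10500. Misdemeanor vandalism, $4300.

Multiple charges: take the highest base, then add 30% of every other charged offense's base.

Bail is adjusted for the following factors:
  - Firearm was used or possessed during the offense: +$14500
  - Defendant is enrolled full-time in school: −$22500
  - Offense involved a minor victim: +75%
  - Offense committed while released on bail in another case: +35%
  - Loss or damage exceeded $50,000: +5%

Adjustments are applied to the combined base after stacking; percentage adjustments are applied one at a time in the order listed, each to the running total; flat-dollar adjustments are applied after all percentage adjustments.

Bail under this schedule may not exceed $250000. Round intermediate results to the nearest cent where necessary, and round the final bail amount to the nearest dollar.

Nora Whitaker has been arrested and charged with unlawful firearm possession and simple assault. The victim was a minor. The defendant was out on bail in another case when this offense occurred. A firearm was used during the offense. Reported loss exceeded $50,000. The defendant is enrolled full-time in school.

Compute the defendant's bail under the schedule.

$20614

Base amounts from the schedule: unlawful firearm possession $10500; simple assault $3450.
Stacking rule: highest base plus 30% of each additional charge. Highest is unlawful firearm possession at $10500. Additional: $3450 × 30% = $1035. Combined base = $10500 + $1035 = $11535.
Offense involved a minor victim (+75%): $11535 × 1.75 = $20186.25.
Offense committed while released on bail in another case (+35%): $20186.25 × 1.35 = $27251.44.
Loss or damage exceeded $50,000 (+5%): $27251.44 × 1.05 = $28614.01.
Firearm was used or possessed during the offense (+$14500 flat): $28614.01 + $14500 = $43114.01.
Defendant is enrolled full-time in school (−$22500 flat): $43114.01 − $22500 = $20614.01.
$20614.01 is within the $250000 maximum.
Rounded to the nearest dollar: $20614.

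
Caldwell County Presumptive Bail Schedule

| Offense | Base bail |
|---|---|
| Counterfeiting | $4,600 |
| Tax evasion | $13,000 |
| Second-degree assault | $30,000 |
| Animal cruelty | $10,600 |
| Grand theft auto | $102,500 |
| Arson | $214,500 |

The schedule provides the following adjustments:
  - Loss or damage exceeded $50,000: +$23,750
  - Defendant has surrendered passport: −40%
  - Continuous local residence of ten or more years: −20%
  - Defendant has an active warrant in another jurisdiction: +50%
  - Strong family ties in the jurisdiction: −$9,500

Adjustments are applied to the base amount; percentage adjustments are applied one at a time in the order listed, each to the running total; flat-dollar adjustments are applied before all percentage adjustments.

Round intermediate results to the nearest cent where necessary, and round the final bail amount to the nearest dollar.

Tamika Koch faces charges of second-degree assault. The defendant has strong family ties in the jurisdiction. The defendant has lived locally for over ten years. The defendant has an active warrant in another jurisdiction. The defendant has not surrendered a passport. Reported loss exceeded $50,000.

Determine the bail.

Base amounts from the schedule: second-degree assault $30,000.
Single charge. Combined base = $30,000.
Loss or damage exceeded $50,000 (+$23,750 flat): $30,000 + $23,750 = $53,750.
Strong family ties in the jurisdiction (−$9,500 flat): $53,750 − $9,500 = $44,250.
Continuous local residence of ten or more years (−20%): $44,250 × 0.8 = $35,400.
Defendant has an active warrant in another jurisdiction (+50%): $35,400 × 1.5 = $53,100.

$53,100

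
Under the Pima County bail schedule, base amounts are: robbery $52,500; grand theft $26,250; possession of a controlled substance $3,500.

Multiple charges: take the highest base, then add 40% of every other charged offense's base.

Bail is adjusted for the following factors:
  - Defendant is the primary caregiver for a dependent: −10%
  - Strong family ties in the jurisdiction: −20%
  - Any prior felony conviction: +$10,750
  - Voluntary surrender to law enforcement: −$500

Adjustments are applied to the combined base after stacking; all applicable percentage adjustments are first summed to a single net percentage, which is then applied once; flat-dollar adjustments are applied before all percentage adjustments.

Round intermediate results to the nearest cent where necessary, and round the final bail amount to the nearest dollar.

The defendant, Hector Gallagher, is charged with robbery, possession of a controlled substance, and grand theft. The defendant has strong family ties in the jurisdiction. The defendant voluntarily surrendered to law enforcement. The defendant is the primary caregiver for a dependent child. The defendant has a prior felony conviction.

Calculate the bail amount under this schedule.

Base amounts from the schedule: robbery $52,500; possession of a controlled substance $3,500; grand theft $26,250.
Stacking rule: highest base plus 40% of each additional charge. Highest is robbery at $52,500. Additional: $3,500 × 40% = $1,400; $26,250 × 40% = $10,500. Combined base = $52,500 + $11,900 = $64,400.
Any prior felony conviction (+$10,750 flat): $64,400 + $10,750 = $75,150.
Voluntary surrender to law enforcement (−$500 flat): $75,150 − $500 = $74,650.
Net percentage adjustment: −10% −20% = −30%. $74,650 × 0.7 = $52,255.

$52,255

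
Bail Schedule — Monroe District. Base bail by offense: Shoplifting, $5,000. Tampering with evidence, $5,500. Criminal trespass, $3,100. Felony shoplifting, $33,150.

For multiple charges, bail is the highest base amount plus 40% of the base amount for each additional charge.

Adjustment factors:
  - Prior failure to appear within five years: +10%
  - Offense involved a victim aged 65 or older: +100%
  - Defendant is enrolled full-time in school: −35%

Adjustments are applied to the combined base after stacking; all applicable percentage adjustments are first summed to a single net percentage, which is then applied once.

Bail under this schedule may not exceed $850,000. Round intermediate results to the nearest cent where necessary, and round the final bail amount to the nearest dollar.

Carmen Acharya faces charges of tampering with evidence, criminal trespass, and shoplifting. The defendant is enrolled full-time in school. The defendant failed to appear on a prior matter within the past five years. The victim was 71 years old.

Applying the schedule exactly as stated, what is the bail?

Base amounts from the schedule: tampering with evidence $5,500; criminal trespass $3,100; shoplifting $5,000.
Stacking rule: highest base plus 40% of each additional charge. Highest is tampering with evidence at $5,500. Additional: $3,100 × 40% = $1,240; $5,000 × 40% = $2,000. Combined base = $5,500 + $3,240 = $8,740.
Net percentage adjustment: +10% +100% −35% = +75%. $8,740 × 1.75 = $15,295.
$15,295 is within the $850,000 maximum.

$15,295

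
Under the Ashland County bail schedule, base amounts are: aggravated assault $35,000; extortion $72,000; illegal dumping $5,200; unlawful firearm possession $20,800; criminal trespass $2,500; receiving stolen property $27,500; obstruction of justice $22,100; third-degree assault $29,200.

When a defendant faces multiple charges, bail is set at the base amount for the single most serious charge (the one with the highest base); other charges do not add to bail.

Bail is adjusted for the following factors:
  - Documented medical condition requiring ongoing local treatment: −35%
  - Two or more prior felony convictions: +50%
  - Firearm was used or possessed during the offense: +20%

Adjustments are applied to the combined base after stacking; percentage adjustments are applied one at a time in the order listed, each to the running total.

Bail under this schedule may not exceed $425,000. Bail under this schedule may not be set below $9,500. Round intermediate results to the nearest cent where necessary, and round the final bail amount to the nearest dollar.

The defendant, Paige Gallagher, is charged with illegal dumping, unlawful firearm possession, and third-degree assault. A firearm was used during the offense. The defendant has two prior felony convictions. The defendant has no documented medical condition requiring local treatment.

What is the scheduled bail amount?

Base amounts from the schedule: illegal dumping $5,200; unlawful firearm possession $20,800; third-degree assault $29,200.
Stacking rule: use the highest base only. Highest is third-degree assault at $29,200. Combined base = $29,200.
Two or more prior felony convictions (+50%): $29,200 × 1.5 = $43,800.
Firearm was used or possessed during the offense (+20%): $43,800 × 1.2 = $52,560.
$52,560 is within the $425,000 maximum.
$52,560 is at or above the $9,500 minimum.

$52,560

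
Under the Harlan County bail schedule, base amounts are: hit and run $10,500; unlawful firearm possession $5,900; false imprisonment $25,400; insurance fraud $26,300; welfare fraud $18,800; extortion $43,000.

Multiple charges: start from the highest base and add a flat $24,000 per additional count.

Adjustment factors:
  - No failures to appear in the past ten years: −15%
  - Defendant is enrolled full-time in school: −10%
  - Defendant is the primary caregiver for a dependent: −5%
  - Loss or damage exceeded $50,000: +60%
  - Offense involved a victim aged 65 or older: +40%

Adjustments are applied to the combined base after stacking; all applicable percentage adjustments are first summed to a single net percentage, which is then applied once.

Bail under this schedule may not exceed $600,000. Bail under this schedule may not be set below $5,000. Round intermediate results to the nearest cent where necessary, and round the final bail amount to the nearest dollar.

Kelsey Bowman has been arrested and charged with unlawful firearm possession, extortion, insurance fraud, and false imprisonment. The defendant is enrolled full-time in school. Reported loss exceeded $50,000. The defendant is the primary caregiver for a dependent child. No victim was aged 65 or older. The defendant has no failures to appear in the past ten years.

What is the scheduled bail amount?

$149,500

Base amounts from the schedule: unlawful firearm possession $5,900; extortion $43,000; insurance fraud $26,300; false imprisonment $25,400.
Stacking rule: highest base plus $24,000 per additional charge. Highest is extortion at $43,000; 3 additional charges → +$72,000. Combined base = $115,000.
Net percentage adjustment: −15% −10% −5% +60% = +30%. $115,000 × 1.3 = $149,500.
$149,500 is within the $600,000 maximum.
$149,500 is at or above the $5,000 minimum.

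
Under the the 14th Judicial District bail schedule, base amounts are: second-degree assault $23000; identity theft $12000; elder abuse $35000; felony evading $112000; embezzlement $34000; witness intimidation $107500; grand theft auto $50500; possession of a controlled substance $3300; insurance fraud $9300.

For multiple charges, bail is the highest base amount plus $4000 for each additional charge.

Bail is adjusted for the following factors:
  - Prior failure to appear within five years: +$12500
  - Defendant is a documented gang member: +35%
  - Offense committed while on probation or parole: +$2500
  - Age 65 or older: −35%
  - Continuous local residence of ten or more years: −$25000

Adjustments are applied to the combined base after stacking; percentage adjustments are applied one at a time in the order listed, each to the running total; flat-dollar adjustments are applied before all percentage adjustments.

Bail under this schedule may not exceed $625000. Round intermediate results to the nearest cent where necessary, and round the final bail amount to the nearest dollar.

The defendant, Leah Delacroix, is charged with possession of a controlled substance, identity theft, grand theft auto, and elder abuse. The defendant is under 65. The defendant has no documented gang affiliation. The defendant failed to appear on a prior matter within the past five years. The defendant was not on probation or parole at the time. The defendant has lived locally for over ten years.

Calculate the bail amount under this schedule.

Base amounts from the schedule: possession of a controlled substance $3300; identity theft $12000; grand theft auto $50500; elder abuse $35000.
Stacking rule: highest base plus $4000 per additional charge. Highest is grand theft auto at $50500; 3 additional charges → +$12000. Combined base = $62500.
Prior failure to appear within five years (+$12500 flat): $62500 + $12500 = $75000.
Continuous local residence of ten or more years (−$25000 flat): $75000 − $25000 = $50000.
$50000 is within the $625000 maximum.

$50000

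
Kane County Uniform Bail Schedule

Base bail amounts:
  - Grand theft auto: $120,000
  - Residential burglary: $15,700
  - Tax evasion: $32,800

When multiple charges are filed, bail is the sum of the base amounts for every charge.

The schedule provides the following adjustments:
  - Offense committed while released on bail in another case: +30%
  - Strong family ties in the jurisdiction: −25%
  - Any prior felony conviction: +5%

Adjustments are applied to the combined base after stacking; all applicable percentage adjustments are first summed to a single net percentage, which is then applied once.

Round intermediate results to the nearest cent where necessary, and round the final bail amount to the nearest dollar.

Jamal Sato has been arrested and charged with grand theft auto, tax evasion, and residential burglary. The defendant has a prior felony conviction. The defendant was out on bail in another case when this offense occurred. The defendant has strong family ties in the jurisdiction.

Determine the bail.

$185,350

Base amounts from the schedule: grand theft auto $120,000; tax evasion $32,800; residential burglary $15,700.
Stacking rule: sum of all bases. $120,000 + $32,800 + $15,700 = $168,500.
Net percentage adjustment: +30% −25% +5% = +10%. $168,500 × 1.1 = $185,350.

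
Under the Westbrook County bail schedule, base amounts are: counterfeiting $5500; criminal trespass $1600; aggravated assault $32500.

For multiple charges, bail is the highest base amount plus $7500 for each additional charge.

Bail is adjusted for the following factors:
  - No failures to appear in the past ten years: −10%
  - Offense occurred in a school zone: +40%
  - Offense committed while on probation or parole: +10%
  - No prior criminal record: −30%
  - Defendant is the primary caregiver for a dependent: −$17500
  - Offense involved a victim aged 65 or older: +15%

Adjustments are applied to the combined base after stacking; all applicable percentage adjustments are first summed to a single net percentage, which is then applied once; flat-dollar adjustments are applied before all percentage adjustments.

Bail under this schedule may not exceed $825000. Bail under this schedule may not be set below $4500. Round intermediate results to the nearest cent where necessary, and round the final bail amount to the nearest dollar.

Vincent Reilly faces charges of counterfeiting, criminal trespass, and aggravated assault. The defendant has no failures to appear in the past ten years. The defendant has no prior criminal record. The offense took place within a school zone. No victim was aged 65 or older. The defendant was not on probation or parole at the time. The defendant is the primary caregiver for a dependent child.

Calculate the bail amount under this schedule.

$30000

Base amounts from the schedule: counterfeiting $5500; criminal trespass $1600; aggravated assault $32500.
Stacking rule: highest base plus $7500 per additional charge. Highest is aggravated assault at $32500; 2 additional charges → +$15000. Combined base = $47500.
Defendant is the primary caregiver for a dependent (−$17500 flat): $47500 − $17500 = $30000.
Net percentage adjustment: −10% +40% −30% = +0%. $30000 × 1 = $30000.
$30000 is within the $825000 maximum.
$30000 is at or above the $4500 minimum.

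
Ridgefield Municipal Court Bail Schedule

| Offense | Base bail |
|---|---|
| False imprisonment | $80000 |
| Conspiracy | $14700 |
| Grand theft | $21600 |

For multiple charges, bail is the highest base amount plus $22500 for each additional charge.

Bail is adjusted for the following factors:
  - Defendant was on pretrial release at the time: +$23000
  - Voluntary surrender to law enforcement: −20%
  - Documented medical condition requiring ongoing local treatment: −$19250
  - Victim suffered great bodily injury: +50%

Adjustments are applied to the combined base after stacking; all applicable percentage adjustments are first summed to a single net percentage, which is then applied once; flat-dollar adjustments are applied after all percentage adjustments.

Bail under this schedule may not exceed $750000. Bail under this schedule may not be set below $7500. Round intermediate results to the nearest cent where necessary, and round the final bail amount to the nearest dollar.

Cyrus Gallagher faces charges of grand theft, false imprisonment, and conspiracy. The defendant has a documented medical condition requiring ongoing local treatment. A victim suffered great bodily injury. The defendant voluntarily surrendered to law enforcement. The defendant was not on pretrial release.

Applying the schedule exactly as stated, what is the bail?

$143250

Base amounts from the schedule: grand theft $21600; false imprisonment $80000; conspiracy $14700.
Stacking rule: highest base plus $22500 per additional charge. Highest is false imprisonment at $80000; 2 additional charges → +$45000. Combined base = $125000.
Net percentage adjustment: −20% +50% = +30%. $125000 × 1.3 = $162500.
Documented medical condition requiring ongoing local treatment (−$19250 flat): $162500 − $19250 = $143250.
$143250 is within the $750000 maximum.
$143250 is at or above the $7500 minimum.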